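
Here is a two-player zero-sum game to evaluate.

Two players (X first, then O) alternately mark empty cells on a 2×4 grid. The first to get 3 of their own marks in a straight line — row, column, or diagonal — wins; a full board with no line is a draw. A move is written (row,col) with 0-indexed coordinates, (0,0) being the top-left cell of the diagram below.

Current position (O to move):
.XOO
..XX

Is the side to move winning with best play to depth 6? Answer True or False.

ply 1, O at .XOO/..XX | (0,0)=-1→OXOO/..XX; (1,0)=-1→.XOO/O.XX; (1,1)=+0→.XOO/.OXX*
ply 2, X at .XOO/.OXX | (0,0)=+0→XXOO/.OXX*; (1,0)=+0→.XOO/XOXX
ply 3, O at XXOO/.OXX | (1,0)=+0→XXOO/OOXX*
ply 4: XXOO/OOXX is terminal +0 (X); from .XOO/..XX depth 6

O winning at [.XOO/..XX]: False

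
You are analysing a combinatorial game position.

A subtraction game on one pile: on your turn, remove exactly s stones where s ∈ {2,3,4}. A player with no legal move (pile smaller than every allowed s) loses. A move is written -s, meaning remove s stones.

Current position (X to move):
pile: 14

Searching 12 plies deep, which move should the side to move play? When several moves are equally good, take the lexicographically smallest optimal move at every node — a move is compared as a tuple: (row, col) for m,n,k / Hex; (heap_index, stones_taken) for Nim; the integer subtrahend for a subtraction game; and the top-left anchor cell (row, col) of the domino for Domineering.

ply 1, X at 14 | -2=+1→12*; -3=-1→11; -4=-1→10
ply 2, O at 12 | -2=-1→10*; -3=-1→9; -4=-1→8
ply 3, X at 10 | -2=-1→8; -3=+1→7*; -4=+1→6
ply 4, O at 7 | -2=-1→5*; -3=-1→4; -4=-1→3
ply 5, X at 5 | -2=-1→3; -3=-1→2; -4=+1→1*
ply 6: 1 is terminal -1 (O); from 14 depth 12

X's best at [14]: -2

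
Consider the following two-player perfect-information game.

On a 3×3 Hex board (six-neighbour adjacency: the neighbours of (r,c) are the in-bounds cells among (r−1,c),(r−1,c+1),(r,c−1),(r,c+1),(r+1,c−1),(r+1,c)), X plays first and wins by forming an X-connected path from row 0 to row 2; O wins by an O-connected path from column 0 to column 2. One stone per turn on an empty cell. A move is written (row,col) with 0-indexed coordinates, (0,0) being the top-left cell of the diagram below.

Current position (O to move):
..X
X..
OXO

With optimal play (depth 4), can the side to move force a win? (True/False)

p1 O@[..X/X../OXO]: (0,0)[O.X/X../OXO]-1* (0,1)[.OX/X../OXO]-1 (1,1)[..X/XO./OXO]-1 (1,2)[..X/X.O/OXO]-1
p2 X@[O.X/X../OXO]: (0,1)[OXX/X../OXO]+1* (1,1)[O.X/XX./OXO]+1 (1,2)[O.X/X.X/OXO]+1
p3 O@[OXX/X../OXO]: (1,1)[OXX/XO./OXO]-1* (1,2)[OXX/X.O/OXO]-1
p4 X@[OXX/XO./OXO]: (1,2)[OXX/XOX/OXO]+1*
p5 O@[OXX/XOX/OXO] terminal -1; root [..X/X../OXO] d4

O winning at [..X/X../OXO]: False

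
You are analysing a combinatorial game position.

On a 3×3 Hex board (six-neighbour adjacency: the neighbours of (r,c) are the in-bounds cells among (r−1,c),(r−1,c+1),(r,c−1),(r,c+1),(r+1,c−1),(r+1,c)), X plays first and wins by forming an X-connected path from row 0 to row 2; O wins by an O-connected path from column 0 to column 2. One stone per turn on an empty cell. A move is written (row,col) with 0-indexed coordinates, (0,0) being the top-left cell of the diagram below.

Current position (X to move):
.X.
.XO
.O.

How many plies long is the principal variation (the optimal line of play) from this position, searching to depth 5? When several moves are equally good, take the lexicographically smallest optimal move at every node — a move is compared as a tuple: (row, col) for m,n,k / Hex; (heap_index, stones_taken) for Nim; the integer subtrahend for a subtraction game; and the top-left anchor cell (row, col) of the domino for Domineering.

PV length from [.X./.XO/.O.]: 1 ply

p1 X@[.X./.XO/.O.]: (0,0)[XX./.XO/.O.]-1 (0,2)[.XX/.XO/.O.]-1 (1,0)[.X./XXO/.O.]-1 (2,0)[.X./.XO/XO.]+1* (2,2)[.X./.XO/.OX]-1
p2 O@[.X./.XO/XO.] terminal -1; root [.X./.XO/.O.] d5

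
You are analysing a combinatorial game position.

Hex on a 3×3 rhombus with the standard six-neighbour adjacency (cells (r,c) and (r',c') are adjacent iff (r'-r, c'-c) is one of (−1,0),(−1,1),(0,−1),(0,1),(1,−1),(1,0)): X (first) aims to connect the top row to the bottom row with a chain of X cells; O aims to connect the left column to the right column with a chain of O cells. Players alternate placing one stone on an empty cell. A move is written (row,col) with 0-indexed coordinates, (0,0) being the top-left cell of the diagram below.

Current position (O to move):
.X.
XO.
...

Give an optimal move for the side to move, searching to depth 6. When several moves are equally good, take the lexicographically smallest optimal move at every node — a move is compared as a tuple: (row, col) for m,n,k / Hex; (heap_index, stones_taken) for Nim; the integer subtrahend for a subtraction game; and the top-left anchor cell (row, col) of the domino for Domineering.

p1 O@[.X./XO./...]: (0,0)[OX./XO./...]-1 (0,2)[.XO/XO./...]-1 (1,2)[.X./XOO/...]-1 (2,0)[.X./XO./O..]+1* (2,1)[.X./XO./.O.]-1 (2,2)[.X./XO./..O]-1
p2 X@[.X./XO./O..]: (0,0)[XX./XO./O..]-1* (0,2)[.XX/XO./O..]-1 (1,2)[.X./XOX/O..]-1 (2,1)[.X./XO./OX.]-1 (2,2)[.X./XO./O.X]-1
p3 O@[XX./XO./O..]: (0,2)[XXO/XO./O..]+1* (1,2)[XX./XOO/O..]+1 (2,1)[XX./XO./OO.]+1 (2,2)[XX./XO./O.O]+1
p4 X@[XXO/XO./O..] terminal -1; root [.X./XO./...] d6

O's best at [.X./XO./...]: (2,0)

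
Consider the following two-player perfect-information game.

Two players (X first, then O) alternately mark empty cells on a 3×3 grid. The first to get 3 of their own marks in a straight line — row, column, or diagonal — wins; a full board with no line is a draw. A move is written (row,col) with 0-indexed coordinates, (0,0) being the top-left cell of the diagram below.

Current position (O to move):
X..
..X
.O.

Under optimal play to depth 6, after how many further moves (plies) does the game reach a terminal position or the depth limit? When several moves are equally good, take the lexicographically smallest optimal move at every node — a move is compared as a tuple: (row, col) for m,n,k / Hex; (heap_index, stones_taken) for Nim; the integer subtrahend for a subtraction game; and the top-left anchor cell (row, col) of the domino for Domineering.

PV length from [X../..X/.O.]: 6 plies

[X../..X/.O.] O move#1: (0,1):-1/XO./..X/.O., (0,2):-1/X.O/..X/.O., (1,0):-1/X../O.X/.O., (1,1):+0/X../.OX/.O.*, (2,0):-1/X../..X/OO., (2,2):-1/X../..X/.OO
[X../.OX/.O.] X move#2: (0,1):+0/XX./.OX/.O.*, (0,2):-1/X.X/.OX/.O., (1,0):-1/X../XOX/.O., (2,0):-1/X../.OX/XO., (2,2):-1/X../.OX/.OX
[XX./.OX/.O.] O move#3: (0,2):+0/XXO/.OX/.O.*, (1,0):-1/XX./OOX/.O., (2,0):-1/XX./.OX/OO., (2,2):-1/XX./.OX/.OO
[XXO/.OX/.O.] X move#4: (1,0):-1/XXO/XOX/.O., (2,0):+0/XXO/.OX/XO.*, (2,2):-1/XXO/.OX/.OX
[XXO/.OX/XO.] O move#5: (1,0):+0/XXO/OOX/XO.*, (2,2):-1/XXO/.OX/XOO
[XXO/OOX/XO.] X move#6: (2,2):+0/XXO/OOX/XOX*
[XXO/OOX/XOX] end (terminal +0, O#7); searched X../..X/.O. to 6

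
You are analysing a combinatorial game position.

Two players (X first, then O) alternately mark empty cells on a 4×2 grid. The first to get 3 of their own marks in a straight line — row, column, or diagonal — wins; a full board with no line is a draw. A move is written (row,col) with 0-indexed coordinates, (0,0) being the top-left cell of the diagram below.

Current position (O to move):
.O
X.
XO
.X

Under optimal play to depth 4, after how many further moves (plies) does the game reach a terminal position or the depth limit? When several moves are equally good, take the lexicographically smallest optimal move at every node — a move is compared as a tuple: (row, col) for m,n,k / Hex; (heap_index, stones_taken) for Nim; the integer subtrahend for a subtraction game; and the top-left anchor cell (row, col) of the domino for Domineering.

p1 O@[.O/X./XO/.X]: (0,0)[OO/X./XO/.X]-1 (1,1)[.O/XO/XO/.X]+1* (3,0)[.O/X./XO/OX]-1
p2 X@[.O/XO/XO/.X] terminal -1; root [.O/X./XO/.X] d4

PV length from [.O/X./XO/.X]: 1 ply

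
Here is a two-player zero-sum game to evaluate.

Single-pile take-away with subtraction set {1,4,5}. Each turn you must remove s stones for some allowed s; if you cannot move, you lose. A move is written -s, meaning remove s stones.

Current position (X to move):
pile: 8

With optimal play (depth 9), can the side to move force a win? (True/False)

p1 X@[8]: -1[7]-1* -4[4]-1 -5[3]-1
p2 O@[7]: -1[6]-1 -4[3]-1 -5[2]+1*
p3 X@[2]: -1[1]-1*
p4 O@[1]: -1[0]+1*
p5 X@[0] terminal -1; root [8] d9

X winning at [8]: False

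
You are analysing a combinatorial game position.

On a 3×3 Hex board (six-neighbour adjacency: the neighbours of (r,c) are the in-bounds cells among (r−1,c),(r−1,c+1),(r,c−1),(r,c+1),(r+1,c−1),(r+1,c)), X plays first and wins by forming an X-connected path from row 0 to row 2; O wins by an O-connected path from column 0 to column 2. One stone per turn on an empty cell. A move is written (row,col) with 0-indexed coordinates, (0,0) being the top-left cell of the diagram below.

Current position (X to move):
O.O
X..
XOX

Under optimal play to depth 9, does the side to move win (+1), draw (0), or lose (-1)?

value(O.O/X../XOX, X) = +1

ply 1, X at O.O/X../XOX | (0,1)=+1→OXO/X../XOX*; (1,1)=-1→O.O/XX./XOX; (1,2)=-1→O.O/X.X/XOX
ply 2: OXO/X../XOX is terminal -1 (O); from O.O/X../XOX depth 9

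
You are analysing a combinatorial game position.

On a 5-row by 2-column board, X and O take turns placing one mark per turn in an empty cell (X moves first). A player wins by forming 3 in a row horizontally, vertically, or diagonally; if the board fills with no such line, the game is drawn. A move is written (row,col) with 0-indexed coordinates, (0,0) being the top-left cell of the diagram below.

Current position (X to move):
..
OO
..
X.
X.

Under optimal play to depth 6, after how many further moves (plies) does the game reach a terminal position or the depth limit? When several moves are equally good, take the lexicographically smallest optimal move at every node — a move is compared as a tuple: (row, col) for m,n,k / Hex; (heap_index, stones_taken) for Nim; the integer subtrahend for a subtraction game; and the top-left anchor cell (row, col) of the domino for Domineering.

PV length from [../OO/../X./X.]: 1 ply

[../OO/../X./X.] X move#1: (0,0):+0/X./OO/../X./X., (0,1):+0/.X/OO/../X./X., (2,0):+1/../OO/X./X./X.*, (2,1):+0/../OO/.X/X./X., (3,1):+0/../OO/../XX/X., (4,1):-1/../OO/../X./XX
[../OO/X./X./X.] end (terminal -1, O#2); searched ../OO/../X./X. to 6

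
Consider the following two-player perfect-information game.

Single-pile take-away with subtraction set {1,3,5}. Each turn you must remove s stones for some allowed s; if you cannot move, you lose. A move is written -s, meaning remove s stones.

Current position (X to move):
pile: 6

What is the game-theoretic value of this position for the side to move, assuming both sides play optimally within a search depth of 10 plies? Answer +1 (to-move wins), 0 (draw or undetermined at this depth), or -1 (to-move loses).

value(6, X) = -1

p1 X@[6]: -1[5]-1* -3[3]-1 -5[1]-1
p2 O@[5]: -1[4]+1* -3[2]+1 -5[0]+1
p3 X@[4]: -1[3]-1* -3[1]-1
p4 O@[3]: -1[2]+1* -3[0]+1
p5 X@[2]: -1[1]-1*
p6 O@[1]: -1[0]+1*
p7 X@[0] terminal -1; root [6] d10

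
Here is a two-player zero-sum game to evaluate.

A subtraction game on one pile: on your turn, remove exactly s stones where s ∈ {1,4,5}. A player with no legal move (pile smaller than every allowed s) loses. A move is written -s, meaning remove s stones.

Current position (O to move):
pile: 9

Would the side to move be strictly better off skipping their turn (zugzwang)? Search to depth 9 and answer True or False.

zugzwang(9, O) = False

[9] O move#1: -1:+1/8*, -4:-1/5, -5:-1/4
[8] X move#2: -1:-1/7*, -4:-1/4, -5:-1/3
[7] O move#3: -1:-1/6, -4:-1/3, -5:+1/2*
[2] X move#4: -1:-1/1*
[1] O move#5: -1:+1/0*
[0] end (terminal -1, X#6); searched 9 to 9
pass branch (X moves first from the same position):
  | [9] X move#1: -1:+1/8*, -4:-1/5, -5:-1/4
  | [8] O move#2: -1:-1/7*, -4:-1/4, -5:-1/3
  | [7] X move#3: -1:-1/6, -4:-1/3, -5:+1/2*
  | [2] O move#4: -1:-1/1*
  | [1] X move#5: -1:+1/0*
  | [0] end (terminal -1, O#6); searched 9 to 9
O moving scores +1; O passing scores -1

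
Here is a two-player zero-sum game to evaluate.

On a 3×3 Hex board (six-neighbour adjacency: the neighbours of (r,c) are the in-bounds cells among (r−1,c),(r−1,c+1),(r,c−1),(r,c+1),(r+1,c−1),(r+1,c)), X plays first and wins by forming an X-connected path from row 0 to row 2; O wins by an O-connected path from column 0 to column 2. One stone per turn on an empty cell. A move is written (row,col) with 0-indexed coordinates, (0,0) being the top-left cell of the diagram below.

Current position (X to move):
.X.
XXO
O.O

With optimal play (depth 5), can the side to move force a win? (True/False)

X winning at [.X./XXO/O.O]: True

ply 1, X at .X./XXO/O.O | (0,0)=-1→XX./XXO/O.O; (0,2)=-1→.XX/XXO/O.O; (2,1)=+1→.X./XXO/OXO*
ply 2: .X./XXO/OXO is terminal -1 (O); from .X./XXO/O.O depth 5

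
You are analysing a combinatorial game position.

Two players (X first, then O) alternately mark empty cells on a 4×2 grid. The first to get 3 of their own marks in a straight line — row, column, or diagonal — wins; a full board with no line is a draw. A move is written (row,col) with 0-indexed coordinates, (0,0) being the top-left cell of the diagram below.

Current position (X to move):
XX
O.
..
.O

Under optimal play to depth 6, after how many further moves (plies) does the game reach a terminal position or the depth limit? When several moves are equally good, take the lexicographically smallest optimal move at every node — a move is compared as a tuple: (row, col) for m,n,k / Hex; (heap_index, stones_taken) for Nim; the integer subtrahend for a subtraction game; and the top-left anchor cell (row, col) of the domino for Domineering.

[XX/O./../.O] X move#1: (1,1):+0/XX/OX/../.O*, (2,0):+0/XX/O./X./.O, (2,1):+0/XX/O./.X/.O, (3,0):+0/XX/O./../XO
[XX/OX/../.O] O move#2: (2,0):-1/XX/OX/O./.O, (2,1):+0/XX/OX/.O/.O*, (3,0):-1/XX/OX/../OO
[XX/OX/.O/.O] X move#3: (2,0):+0/XX/OX/XO/.O*, (3,0):+0/XX/OX/.O/XO
[XX/OX/XO/.O] O move#4: (3,0):+0/XX/OX/XO/OO*
[XX/OX/XO/OO] end (terminal +0, X#5); searched XX/O./../.O to 6

PV length from [XX/O./../.O]: 4 plies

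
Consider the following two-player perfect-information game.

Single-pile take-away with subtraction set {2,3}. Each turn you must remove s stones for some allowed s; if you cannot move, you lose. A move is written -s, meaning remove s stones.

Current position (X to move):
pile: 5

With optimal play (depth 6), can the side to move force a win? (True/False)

X winning at [5]: False

p1 X@[5]: -2[3]-1* -3[2]-1
p2 O@[3]: -2[1]+1* -3[0]+1
p3 X@[1] terminal -1; root [5] d6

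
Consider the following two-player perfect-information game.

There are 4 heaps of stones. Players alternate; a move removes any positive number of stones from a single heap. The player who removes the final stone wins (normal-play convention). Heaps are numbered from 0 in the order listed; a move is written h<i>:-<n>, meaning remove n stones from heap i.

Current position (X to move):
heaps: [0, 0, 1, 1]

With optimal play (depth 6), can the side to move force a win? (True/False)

[(0,0,1,1)] X move#1: h2:-1:-1/(0,0,0,1)*, h3:-1:-1/(0,0,1,0)
[(0,0,0,1)] O move#2: h3:-1:+1/(0,0,0,0)*
[(0,0,0,0)] end (terminal -1, X#3); searched (0,0,1,1) to 6

X winning at [(0,0,1,1)]: False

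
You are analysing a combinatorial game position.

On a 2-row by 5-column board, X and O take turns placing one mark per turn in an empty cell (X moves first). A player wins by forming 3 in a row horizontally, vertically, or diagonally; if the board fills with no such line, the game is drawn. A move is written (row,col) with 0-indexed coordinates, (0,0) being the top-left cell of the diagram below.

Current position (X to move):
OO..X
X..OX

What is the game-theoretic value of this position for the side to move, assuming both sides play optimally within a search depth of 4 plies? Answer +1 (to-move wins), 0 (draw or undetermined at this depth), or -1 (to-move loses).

value(OO..X/X..OX, X) = 0

p1 X@[OO..X/X..OX]: (0,2)[OOX.X/X..OX]+0* (0,3)[OO.XX/X..OX]-1 (1,1)[OO..X/XX.OX]-1 (1,2)[OO..X/X.XOX]-1
p2 O@[OOX.X/X..OX]: (0,3)[OOXOX/X..OX]+0* (1,1)[OOX.X/XO.OX]-1 (1,2)[OOX.X/X.OOX]-1
p3 X@[OOXOX/X..OX]: (1,1)[OOXOX/XX.OX]+0* (1,2)[OOXOX/X.XOX]+0
p4 O@[OOXOX/XX.OX]: (1,2)[OOXOX/XXOOX]+0*
p5 X@[OOXOX/XXOOX] terminal +0; root [OO..X/X..OX] d4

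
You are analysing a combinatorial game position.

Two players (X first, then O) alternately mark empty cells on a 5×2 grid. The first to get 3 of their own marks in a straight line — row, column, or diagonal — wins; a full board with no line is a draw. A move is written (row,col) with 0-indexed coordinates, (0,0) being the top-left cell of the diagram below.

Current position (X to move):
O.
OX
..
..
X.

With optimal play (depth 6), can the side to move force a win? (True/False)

[O./OX/../../X.] X move#1: (0,1):-1/OX/OX/../../X., (2,0):+1/O./OX/X./../X.*, (2,1):-1/O./OX/.X/../X., (3,0):-1/O./OX/../X./X., (3,1):-1/O./OX/../.X/X., (4,1):-1/O./OX/../../XX
[O./OX/X./../X.] O move#2: (0,1):-1/OO/OX/X./../X.*, (2,1):-1/O./OX/XO/../X., (3,0):-1/O./OX/X./O./X., (3,1):-1/O./OX/X./.O/X., (4,1):-1/O./OX/X./../XO
[OO/OX/X./../X.] X move#3: (2,1):+1/OO/OX/XX/../X.*, (3,0):+1/OO/OX/X./X./X., (3,1):+1/OO/OX/X./.X/X., (4,1):+0/OO/OX/X./../XX
[OO/OX/XX/../X.] O move#4: (3,0):-1/OO/OX/XX/O./X.*, (3,1):-1/OO/OX/XX/.O/X., (4,1):-1/OO/OX/XX/../XO
[OO/OX/XX/O./X.] X move#5: (3,1):+1/OO/OX/XX/OX/X.*, (4,1):+0/OO/OX/XX/O./XX
[OO/OX/XX/OX/X.] end (terminal -1, O#6); searched O./OX/../../X. to 6

X winning at [O./OX/../../X.]: True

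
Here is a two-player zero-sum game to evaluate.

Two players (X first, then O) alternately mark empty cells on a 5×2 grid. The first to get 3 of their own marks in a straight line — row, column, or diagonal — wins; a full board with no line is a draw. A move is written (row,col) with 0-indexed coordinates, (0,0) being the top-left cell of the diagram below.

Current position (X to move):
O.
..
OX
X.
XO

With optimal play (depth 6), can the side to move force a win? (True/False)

X winning at [O./../OX/X./XO]: False

ply 1, X at O./../OX/X./XO | (0,1)=-1→OX/../OX/X./XO; (1,0)=+0→O./X./OX/X./XO*; (1,1)=-1→O./.X/OX/X./XO; (3,1)=-1→O./../OX/XX/XO
ply 2, O at O./X./OX/X./XO | (0,1)=+0→OO/X./OX/X./XO*; (1,1)=+0→O./XO/OX/X./XO; (3,1)=+0→O./X./OX/XO/XO
ply 3, X at OO/X./OX/X./XO | (1,1)=+0→OO/XX/OX/X./XO*; (3,1)=+0→OO/X./OX/XX/XO
ply 4, O at OO/XX/OX/X./XO | (3,1)=+0→OO/XX/OX/XO/XO*
ply 5: OO/XX/OX/XO/XO is terminal +0 (X); from O./../OX/X./XO depth 6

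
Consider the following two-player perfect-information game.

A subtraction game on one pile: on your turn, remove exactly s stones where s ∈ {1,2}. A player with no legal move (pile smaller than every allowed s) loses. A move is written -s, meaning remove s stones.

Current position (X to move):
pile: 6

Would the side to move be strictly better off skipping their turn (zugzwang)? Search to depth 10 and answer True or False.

ply 1, X at 6 | -1=-1→5*; -2=-1→4
ply 2, O at 5 | -1=-1→4; -2=+1→3*
ply 3, X at 3 | -1=-1→2*; -2=-1→1
ply 4, O at 2 | -1=-1→1; -2=+1→0*
ply 5: 0 is terminal -1 (X); from 6 depth 10
pass branch (O moves first from the same position):
  | ply 1, O at 6 | -1=-1→5*; -2=-1→4
  | ply 2, X at 5 | -1=-1→4; -2=+1→3*
  | ply 3, O at 3 | -1=-1→2*; -2=-1→1
  | ply 4, X at 2 | -1=-1→1; -2=+1→0*
  | ply 5: 0 is terminal -1 (O); from 6 depth 10
X moving scores -1; X passing scores +1

zugzwang(6, X) = True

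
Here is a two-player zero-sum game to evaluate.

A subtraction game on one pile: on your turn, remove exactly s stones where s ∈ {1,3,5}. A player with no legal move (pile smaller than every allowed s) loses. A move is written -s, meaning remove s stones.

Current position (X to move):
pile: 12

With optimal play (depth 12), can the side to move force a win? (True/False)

X winning at [12]: False

p1 X@[12]: -1[11]-1* -3[9]-1 -5[7]-1
p2 O@[11]: -1[10]+1* -3[8]+1 -5[6]+1
p3 X@[10]: -1[9]-1* -3[7]-1 -5[5]-1
p4 O@[9]: -1[8]+1* -3[6]+1 -5[4]+1
p5 X@[8]: -1[7]-1* -3[5]-1 -5[3]-1
p6 O@[7]: -1[6]+1* -3[4]+1 -5[2]+1
p7 X@[6]: -1[5]-1* -3[3]-1 -5[1]-1
p8 O@[5]: -1[4]+1* -3[2]+1 -5[0]+1
p9 X@[4]: -1[3]-1* -3[1]-1
p10 O@[3]: -1[2]+1* -3[0]+1
p11 X@[2]: -1[1]-1*
p12 O@[1]: -1[0]+1*
p13 X@[0] terminal -1; root [12] d12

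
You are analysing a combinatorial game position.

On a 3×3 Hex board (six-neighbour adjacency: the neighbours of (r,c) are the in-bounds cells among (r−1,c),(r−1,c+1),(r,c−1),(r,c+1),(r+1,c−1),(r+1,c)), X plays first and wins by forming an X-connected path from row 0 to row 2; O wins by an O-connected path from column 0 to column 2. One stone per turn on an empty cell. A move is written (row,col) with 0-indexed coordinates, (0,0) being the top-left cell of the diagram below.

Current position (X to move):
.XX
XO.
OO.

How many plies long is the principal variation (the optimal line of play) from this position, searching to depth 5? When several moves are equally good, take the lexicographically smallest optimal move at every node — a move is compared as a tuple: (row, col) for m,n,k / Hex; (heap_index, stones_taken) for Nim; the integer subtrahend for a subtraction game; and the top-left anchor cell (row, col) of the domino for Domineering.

PV length from [.XX/XO./OO.]: 2 plies

p1 X@[.XX/XO./OO.]: (0,0)[XXX/XO./OO.]-1* (1,2)[.XX/XOX/OO.]-1 (2,2)[.XX/XO./OOX]-1
p2 O@[XXX/XO./OO.]: (1,2)[XXX/XOO/OO.]+1* (2,2)[XXX/XO./OOO]+1
p3 X@[XXX/XOO/OO.] terminal -1; root [.XX/XO./OO.] d5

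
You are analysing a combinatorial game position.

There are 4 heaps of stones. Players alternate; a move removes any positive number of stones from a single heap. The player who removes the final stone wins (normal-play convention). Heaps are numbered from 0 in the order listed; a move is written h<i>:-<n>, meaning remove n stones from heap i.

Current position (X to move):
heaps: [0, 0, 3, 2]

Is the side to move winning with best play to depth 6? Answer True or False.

X winning at [(0,0,3,2)]: True

ply 1, X at (0,0,3,2) | h2:-1=+1→(0,0,2,2)*; h2:-2=-1→(0,0,1,2); h2:-3=-1→(0,0,0,2); h3:-1=-1→(0,0,3,1); h3:-2=-1→(0,0,3,0)
ply 2, O at (0,0,2,2) | h2:-1=-1→(0,0,1,2)*; h2:-2=-1→(0,0,0,2); h3:-1=-1→(0,0,2,1); h3:-2=-1→(0,0,2,0)
ply 3, X at (0,0,1,2) | h2:-1=-1→(0,0,0,2); h3:-1=+1→(0,0,1,1)*; h3:-2=-1→(0,0,1,0)
ply 4, O at (0,0,1,1) | h2:-1=-1→(0,0,0,1)*; h3:-1=-1→(0,0,1,0)
ply 5, X at (0,0,0,1) | h3:-1=+1→(0,0,0,0)*
ply 6: (0,0,0,0) is terminal -1 (O); from (0,0,3,2) depth 6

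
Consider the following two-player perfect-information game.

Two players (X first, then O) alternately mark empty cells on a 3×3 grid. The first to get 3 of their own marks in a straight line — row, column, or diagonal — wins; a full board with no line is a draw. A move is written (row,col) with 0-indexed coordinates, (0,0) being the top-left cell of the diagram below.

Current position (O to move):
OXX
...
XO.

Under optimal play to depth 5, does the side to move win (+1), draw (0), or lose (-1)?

ply 1, O at OXX/.../XO. | (1,0)=-1→OXX/O../XO.; (1,1)=+0→OXX/.O./XO.*; (1,2)=-1→OXX/..O/XO.; (2,2)=-1→OXX/.../XOO
ply 2, X at OXX/.O./XO. | (1,0)=-1→OXX/XO./XO.; (1,2)=-1→OXX/.OX/XO.; (2,2)=+0→OXX/.O./XOX*
ply 3, O at OXX/.O./XOX | (1,0)=-1→OXX/OO./XOX; (1,2)=+0→OXX/.OO/XOX*
ply 4, X at OXX/.OO/XOX | (1,0)=+0→OXX/XOO/XOX*
ply 5: OXX/XOO/XOX is terminal +0 (O); from OXX/.../XO. depth 5

value(OXX/.../XO., O) = 0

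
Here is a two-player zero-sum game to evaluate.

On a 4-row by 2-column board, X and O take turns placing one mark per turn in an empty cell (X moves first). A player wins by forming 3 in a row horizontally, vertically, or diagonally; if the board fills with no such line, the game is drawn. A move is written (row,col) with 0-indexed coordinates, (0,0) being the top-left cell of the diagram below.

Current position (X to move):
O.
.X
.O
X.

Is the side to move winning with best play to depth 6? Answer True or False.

ply 1, X at O./.X/.O/X. | (0,1)=+0→OX/.X/.O/X.*; (1,0)=+0→O./XX/.O/X.; (2,0)=+0→O./.X/XO/X.; (3,1)=+0→O./.X/.O/XX
ply 2, O at OX/.X/.O/X. | (1,0)=+0→OX/OX/.O/X.*; (2,0)=+0→OX/.X/OO/X.; (3,1)=+0→OX/.X/.O/XO
ply 3, X at OX/OX/.O/X. | (2,0)=+0→OX/OX/XO/X.*; (3,1)=-1→OX/OX/.O/XX
ply 4, O at OX/OX/XO/X. | (3,1)=+0→OX/OX/XO/XO*
ply 5: OX/OX/XO/XO is terminal +0 (X); from O./.X/.O/X. depth 6

X winning at [O./.X/.O/X.]: False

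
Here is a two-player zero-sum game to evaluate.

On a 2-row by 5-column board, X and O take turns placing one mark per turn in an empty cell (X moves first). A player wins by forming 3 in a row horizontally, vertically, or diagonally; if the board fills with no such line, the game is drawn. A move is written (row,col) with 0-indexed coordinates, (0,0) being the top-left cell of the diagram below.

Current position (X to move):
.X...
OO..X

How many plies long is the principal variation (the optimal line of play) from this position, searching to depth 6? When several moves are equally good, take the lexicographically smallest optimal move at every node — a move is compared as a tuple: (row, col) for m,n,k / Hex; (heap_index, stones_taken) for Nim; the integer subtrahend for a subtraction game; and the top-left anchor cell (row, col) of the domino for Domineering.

PV length from [.X.../OO..X]: 5 plies

[.X.../OO..X] X move#1: (0,0):-1/XX.../OO..X, (0,2):-1/.XX../OO..X, (0,3):-1/.X.X./OO..X, (0,4):-1/.X..X/OO..X, (1,2):+1/.X.../OOX.X*, (1,3):-1/.X.../OO.XX
[.X.../OOX.X] O move#2: (0,0):-1/OX.../OOX.X*, (0,2):-1/.XO../OOX.X, (0,3):-1/.X.O./OOX.X, (0,4):-1/.X..O/OOX.X, (1,3):-1/.X.../OOXOX
[OX.../OOX.X] X move#3: (0,2):+1/OXX../OOX.X*, (0,3):+1/OX.X./OOX.X, (0,4):+0/OX..X/OOX.X, (1,3):+1/OX.../OOXXX
[OXX../OOX.X] O move#4: (0,3):-1/OXXO./OOX.X*, (0,4):-1/OXX.O/OOX.X, (1,3):-1/OXX../OOXOX
[OXXO./OOX.X] X move#5: (0,4):+0/OXXOX/OOX.X, (1,3):+1/OXXO./OOXXX*
[OXXO./OOXXX] end (terminal -1, O#6); searched .X.../OO..X to 6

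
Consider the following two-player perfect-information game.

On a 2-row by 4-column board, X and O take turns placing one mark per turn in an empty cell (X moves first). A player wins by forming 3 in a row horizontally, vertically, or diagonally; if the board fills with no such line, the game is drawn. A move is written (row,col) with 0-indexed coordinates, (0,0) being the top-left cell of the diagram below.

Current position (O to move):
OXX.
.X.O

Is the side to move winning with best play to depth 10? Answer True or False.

O winning at [OXX./.X.O]: False

p1 O@[OXX./.X.O]: (0,3)[OXXO/.X.O]+0* (1,0)[OXX./OX.O]-1 (1,2)[OXX./.XOO]-1
p2 X@[OXXO/.X.O]: (1,0)[OXXO/XX.O]+0* (1,2)[OXXO/.XXO]+0
p3 O@[OXXO/XX.O]: (1,2)[OXXO/XXOO]+0*
p4 X@[OXXO/XXOO] terminal +0; root [OXX./.X.O] d10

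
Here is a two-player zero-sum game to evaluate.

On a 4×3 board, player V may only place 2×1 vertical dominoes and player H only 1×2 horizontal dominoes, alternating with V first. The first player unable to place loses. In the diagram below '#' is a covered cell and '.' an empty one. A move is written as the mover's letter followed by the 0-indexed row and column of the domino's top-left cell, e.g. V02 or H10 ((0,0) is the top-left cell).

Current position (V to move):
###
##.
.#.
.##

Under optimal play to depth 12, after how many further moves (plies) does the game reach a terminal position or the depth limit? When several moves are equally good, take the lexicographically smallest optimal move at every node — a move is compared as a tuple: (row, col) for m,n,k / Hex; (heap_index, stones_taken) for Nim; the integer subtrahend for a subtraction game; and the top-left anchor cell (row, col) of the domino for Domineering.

ply 1, V at ###/##./.#./.## | V12=+1→###/###/.##/.##*; V20=+1→###/##./##./###
ply 2: ###/###/.##/.## is terminal -1 (H); from ###/##./.#./.## depth 12

PV length from [###/##./.#./.##]: 1 ply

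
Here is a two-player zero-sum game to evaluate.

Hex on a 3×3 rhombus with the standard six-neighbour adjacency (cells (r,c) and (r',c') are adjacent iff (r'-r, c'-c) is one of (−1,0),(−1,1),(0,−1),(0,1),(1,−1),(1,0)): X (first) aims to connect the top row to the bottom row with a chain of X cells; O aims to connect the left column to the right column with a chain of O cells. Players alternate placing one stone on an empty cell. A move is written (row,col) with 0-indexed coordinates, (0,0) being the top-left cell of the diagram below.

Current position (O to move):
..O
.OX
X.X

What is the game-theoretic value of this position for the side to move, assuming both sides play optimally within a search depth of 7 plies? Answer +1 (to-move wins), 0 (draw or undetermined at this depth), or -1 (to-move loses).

value(..O/.OX/X.X, O) = +1

p1 O@[..O/.OX/X.X]: (0,0)[O.O/.OX/X.X]+1* (0,1)[.OO/.OX/X.X]+1 (1,0)[..O/OOX/X.X]+1 (2,1)[..O/.OX/XOX]-1
p2 X@[O.O/.OX/X.X]: (0,1)[OXO/.OX/X.X]-1* (1,0)[O.O/XOX/X.X]-1 (2,1)[O.O/.OX/XXX]-1
p3 O@[OXO/.OX/X.X]: (1,0)[OXO/OOX/X.X]+1* (2,1)[OXO/.OX/XOX]-1
p4 X@[OXO/OOX/X.X] terminal -1; root [..O/.OX/X.X] d7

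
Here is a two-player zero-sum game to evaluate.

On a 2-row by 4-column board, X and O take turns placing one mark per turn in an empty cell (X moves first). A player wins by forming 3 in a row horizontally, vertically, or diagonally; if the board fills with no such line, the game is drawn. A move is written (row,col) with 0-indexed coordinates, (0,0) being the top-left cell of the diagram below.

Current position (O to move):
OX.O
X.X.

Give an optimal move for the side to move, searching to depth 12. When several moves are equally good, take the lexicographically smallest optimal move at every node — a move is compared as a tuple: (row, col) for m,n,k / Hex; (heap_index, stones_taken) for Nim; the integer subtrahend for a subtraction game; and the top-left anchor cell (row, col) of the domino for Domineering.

O's best at [OX.O/X.X.]: (1,1)

p1 O@[OX.O/X.X.]: (0,2)[OXOO/X.X.]-1 (1,1)[OX.O/XOX.]+0* (1,3)[OX.O/X.XO]-1
p2 X@[OX.O/XOX.]: (0,2)[OXXO/XOX.]+0* (1,3)[OX.O/XOXX]+0
p3 O@[OXXO/XOX.]: (1,3)[OXXO/XOXO]+0*
p4 X@[OXXO/XOXO] terminal +0; root [OX.O/X.X.] d12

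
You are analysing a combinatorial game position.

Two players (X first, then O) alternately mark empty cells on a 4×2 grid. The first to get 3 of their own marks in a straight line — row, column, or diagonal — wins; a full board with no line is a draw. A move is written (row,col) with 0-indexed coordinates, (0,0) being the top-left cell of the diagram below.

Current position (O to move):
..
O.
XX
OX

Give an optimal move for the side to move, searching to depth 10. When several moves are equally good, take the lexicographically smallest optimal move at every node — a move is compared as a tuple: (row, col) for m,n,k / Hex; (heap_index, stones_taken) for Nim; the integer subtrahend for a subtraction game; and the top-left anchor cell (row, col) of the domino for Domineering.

p1 O@[../O./XX/OX]: (0,0)[O./O./XX/OX]-1 (0,1)[.O/O./XX/OX]-1 (1,1)[../OO/XX/OX]+0*
p2 X@[../OO/XX/OX]: (0,0)[X./OO/XX/OX]+0* (0,1)[.X/OO/XX/OX]+0
p3 O@[X./OO/XX/OX]: (0,1)[XO/OO/XX/OX]+0*
p4 X@[XO/OO/XX/OX] terminal +0; root [../O./XX/OX] d10

O's best at [../O./XX/OX]: (1,1)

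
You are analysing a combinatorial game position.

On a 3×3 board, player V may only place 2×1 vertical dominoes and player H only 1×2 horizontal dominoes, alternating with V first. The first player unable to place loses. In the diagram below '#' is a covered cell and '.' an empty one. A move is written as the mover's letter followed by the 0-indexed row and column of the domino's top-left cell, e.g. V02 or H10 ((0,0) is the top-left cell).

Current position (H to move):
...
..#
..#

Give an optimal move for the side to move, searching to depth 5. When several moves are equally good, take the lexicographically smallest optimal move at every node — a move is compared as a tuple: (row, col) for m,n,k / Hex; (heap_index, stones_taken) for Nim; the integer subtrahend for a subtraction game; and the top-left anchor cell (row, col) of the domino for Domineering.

p1 H@[.../..#/..#]: H00[##./..#/..#]-1 H01[.##/..#/..#]-1 H10[.../###/..#]+1* H20[.../..#/###]-1
p2 V@[.../###/..#] terminal -1; root [.../..#/..#] d5

H's best at [.../..#/..#]: H10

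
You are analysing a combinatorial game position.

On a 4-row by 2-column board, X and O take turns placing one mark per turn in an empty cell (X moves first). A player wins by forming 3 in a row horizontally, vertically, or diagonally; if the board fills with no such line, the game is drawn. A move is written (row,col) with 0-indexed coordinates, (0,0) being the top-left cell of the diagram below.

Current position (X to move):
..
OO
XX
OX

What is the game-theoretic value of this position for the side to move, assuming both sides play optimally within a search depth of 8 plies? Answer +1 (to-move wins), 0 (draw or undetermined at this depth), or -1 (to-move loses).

p1 X@[../OO/XX/OX]: (0,0)[X./OO/XX/OX]+0* (0,1)[.X/OO/XX/OX]+0
p2 O@[X./OO/XX/OX]: (0,1)[XO/OO/XX/OX]+0*
p3 X@[XO/OO/XX/OX] terminal +0; root [../OO/XX/OX] d8

value(../OO/XX/OX, X) = 0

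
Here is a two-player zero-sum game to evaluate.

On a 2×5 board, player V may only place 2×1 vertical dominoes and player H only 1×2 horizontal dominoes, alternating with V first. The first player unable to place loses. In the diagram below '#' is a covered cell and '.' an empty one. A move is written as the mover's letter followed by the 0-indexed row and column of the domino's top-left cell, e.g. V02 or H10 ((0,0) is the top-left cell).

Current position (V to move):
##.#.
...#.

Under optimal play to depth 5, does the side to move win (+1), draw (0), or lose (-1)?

[##.#./...#.] V move#1: V02:+1/####./..##.*, V04:-1/##.##/...##
[####./..##.] H move#2: H10:-1/####./####.*
[####./####.] V move#3: V04:+1/#####/#####*
[#####/#####] end (terminal -1, H#4); searched ##.#./...#. to 5

value(##.#./...#., V) = +1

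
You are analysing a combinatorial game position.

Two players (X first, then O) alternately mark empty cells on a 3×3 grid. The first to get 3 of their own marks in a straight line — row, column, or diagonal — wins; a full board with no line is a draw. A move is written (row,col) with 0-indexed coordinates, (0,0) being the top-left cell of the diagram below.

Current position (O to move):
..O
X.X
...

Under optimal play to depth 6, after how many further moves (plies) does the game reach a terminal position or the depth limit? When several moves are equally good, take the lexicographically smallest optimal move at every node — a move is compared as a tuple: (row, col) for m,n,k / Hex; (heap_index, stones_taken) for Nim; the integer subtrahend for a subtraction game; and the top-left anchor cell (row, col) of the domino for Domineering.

PV length from [..O/X.X/...]: 3 plies

[..O/X.X/...] O move#1: (0,0):-1/O.O/X.X/..., (0,1):-1/.OO/X.X/..., (1,1):+1/..O/XOX/...*, (2,0):-1/..O/X.X/O.., (2,1):-1/..O/X.X/.O., (2,2):-1/..O/X.X/..O
[..O/XOX/...] X move#2: (0,0):-1/X.O/XOX/...*, (0,1):-1/.XO/XOX/..., (2,0):-1/..O/XOX/X.., (2,1):-1/..O/XOX/.X., (2,2):-1/..O/XOX/..X
[X.O/XOX/...] O move#3: (0,1):-1/XOO/XOX/..., (2,0):+1/X.O/XOX/O..*, (2,1):-1/X.O/XOX/.O., (2,2):-1/X.O/XOX/..O
[X.O/XOX/O..] end (terminal -1, X#4); searched ..O/X.X/... to 6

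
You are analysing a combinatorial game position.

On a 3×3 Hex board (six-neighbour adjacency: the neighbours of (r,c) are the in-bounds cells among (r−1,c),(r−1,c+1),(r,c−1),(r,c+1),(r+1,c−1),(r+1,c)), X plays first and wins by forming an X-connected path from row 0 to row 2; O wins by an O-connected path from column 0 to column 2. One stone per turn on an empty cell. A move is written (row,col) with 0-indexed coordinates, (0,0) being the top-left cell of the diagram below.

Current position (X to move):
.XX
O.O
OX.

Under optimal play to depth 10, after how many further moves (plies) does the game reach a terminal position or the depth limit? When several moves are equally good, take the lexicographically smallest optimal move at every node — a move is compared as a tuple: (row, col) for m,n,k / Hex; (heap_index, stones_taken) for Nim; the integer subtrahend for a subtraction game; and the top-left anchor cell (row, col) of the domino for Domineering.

PV length from [.XX/O.O/OX.]: 1 ply

p1 X@[.XX/O.O/OX.]: (0,0)[XXX/O.O/OX.]-1 (1,1)[.XX/OXO/OX.]+1* (2,2)[.XX/O.O/OXX]-1
p2 O@[.XX/OXO/OX.] terminal -1; root [.XX/O.O/OX.] d10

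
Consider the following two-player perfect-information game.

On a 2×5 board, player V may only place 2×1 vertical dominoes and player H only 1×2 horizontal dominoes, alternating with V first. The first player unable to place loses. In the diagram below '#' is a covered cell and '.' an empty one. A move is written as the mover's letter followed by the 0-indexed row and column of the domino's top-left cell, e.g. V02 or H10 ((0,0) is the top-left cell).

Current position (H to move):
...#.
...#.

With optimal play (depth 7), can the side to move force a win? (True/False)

p1 H@[...#./...#.]: H00[##.#./...#.]-1* H01[.###./...#.]-1 H10[...#./##.#.]-1 H11[...#./.###.]-1
p2 V@[##.#./...#.]: V02[####./..##.]+1* V04[##.##/...##]-1
p3 H@[####./..##.]: H10[####./####.]-1*
p4 V@[####./####.]: V04[#####/#####]+1*
p5 H@[#####/#####] terminal -1; root [...#./...#.] d7

H winning at [...#./...#.]: False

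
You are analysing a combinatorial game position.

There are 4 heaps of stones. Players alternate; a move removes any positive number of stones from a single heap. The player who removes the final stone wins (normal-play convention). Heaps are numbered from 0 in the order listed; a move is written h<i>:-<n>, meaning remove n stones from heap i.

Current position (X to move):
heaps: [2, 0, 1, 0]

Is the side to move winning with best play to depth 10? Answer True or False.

X winning at [(2,0,1,0)]: True

[(2,0,1,0)] X move#1: h0:-1:+1/(1,0,1,0)*, h0:-2:-1/(0,0,1,0), h2:-1:-1/(2,0,0,0)
[(1,0,1,0)] O move#2: h0:-1:-1/(0,0,1,0)*, h2:-1:-1/(1,0,0,0)
[(0,0,1,0)] X move#3: h2:-1:+1/(0,0,0,0)*
[(0,0,0,0)] end (terminal -1, O#4); searched (2,0,1,0) to 10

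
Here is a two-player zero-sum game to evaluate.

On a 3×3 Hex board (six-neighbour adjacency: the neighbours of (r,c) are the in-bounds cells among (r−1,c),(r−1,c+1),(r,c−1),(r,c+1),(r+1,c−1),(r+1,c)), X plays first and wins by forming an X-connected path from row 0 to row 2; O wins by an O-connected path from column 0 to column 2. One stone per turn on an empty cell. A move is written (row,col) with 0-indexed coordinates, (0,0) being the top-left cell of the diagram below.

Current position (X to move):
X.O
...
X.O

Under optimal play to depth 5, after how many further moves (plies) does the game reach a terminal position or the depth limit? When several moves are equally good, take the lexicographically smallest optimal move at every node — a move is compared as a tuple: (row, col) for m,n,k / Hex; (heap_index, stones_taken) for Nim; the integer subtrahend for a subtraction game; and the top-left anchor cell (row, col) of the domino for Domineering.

p1 X@[X.O/.../X.O]: (0,1)[XXO/.../X.O]+1* (1,0)[X.O/X../X.O]+1 (1,1)[X.O/.X./X.O]+1 (1,2)[X.O/..X/X.O]-1 (2,1)[X.O/.../XXO]-1
p2 O@[XXO/.../X.O]: (1,0)[XXO/O../X.O]-1* (1,1)[XXO/.O./X.O]-1 (1,2)[XXO/..O/X.O]-1 (2,1)[XXO/.../XOO]-1
p3 X@[XXO/O../X.O]: (1,1)[XXO/OX./X.O]+1* (1,2)[XXO/O.X/X.O]-1 (2,1)[XXO/O../XXO]-1
p4 O@[XXO/OX./X.O] terminal -1; root [X.O/.../X.O] d5

PV length from [X.O/.../X.O]: 3 plies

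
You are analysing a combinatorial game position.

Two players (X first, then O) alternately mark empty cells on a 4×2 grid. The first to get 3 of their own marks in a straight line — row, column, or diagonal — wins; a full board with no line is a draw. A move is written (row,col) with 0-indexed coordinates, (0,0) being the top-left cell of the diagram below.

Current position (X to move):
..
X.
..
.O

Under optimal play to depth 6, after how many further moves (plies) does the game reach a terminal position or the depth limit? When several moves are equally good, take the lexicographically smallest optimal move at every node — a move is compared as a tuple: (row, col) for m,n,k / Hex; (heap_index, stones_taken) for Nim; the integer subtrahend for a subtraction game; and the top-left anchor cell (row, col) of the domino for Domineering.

PV length from [../X./../.O]: 3 plies

ply 1, X at ../X./../.O | (0,0)=+0→X./X./../.O; (0,1)=+0→.X/X./../.O; (1,1)=+0→../XX/../.O; (2,0)=+1→../X./X./.O*; (2,1)=+0→../X./.X/.O; (3,0)=+0→../X./../XO
ply 2, O at ../X./X./.O | (0,0)=-1→O./X./X./.O*; (0,1)=-1→.O/X./X./.O; (1,1)=-1→../XO/X./.O; (2,1)=-1→../X./XO/.O; (3,0)=-1→../X./X./OO
ply 3, X at O./X./X./.O | (0,1)=+0→OX/X./X./.O; (1,1)=+0→O./XX/X./.O; (2,1)=+0→O./X./XX/.O; (3,0)=+1→O./X./X./XO*
ply 4: O./X./X./XO is terminal -1 (O); from ../X./../.O depth 6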